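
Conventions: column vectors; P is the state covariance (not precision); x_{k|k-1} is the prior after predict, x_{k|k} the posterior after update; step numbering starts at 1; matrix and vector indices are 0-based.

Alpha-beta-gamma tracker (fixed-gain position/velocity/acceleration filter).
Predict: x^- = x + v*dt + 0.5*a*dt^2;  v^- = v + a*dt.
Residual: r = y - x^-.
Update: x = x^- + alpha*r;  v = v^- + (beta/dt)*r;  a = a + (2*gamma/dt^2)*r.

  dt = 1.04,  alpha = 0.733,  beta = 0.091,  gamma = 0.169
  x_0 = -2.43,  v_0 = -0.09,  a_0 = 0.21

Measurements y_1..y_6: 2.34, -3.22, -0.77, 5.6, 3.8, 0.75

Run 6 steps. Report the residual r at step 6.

resid = -6.4713

step 1: x_pred=-2.4100  r=4.7500  x^+=1.0717  v^+=0.5440  a^+=1.6944
step 2: x_pred=2.5539  r=-5.7739  x^+=-1.6784  v^+=1.8010  a^+=-0.1099
step 3: x_pred=0.1352  r=-0.9052  x^+=-0.5283  v^+=1.6074  a^+=-0.3928
step 4: x_pred=0.9310  r=4.6690  x^+=4.3534  v^+=1.6074  a^+=1.0663
step 5: x_pred=6.6017  r=-2.8017  x^+=4.5481  v^+=2.4712  a^+=0.1907
step 6: x_pred=7.2213  r=-6.4713  x^+=2.4778  v^+=2.1033  a^+=-1.8316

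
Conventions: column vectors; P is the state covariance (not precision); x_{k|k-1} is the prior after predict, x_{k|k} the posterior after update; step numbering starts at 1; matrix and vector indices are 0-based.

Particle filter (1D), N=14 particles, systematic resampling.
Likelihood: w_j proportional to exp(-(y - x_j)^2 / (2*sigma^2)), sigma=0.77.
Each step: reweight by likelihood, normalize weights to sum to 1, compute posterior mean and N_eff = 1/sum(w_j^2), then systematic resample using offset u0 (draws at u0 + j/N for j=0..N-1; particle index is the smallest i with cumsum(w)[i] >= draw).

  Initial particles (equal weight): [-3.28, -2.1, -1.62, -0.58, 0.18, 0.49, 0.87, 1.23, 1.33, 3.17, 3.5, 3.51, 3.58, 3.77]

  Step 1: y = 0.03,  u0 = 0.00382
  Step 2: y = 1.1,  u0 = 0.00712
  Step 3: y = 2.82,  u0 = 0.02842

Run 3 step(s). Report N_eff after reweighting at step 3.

step 1: w=[0.0000, 0.0058, 0.0268, 0.1943, 0.2609, 0.2225, 0.1467, 0.0790, 0.0639, 0.0001, 0.0000, 0.0000, 0.0000, 0.0000]  mean=0.2977  Neff=5.3211  idx=[1, 3, 3, 3, 4, 4, 4, 5, 5, 5, 6, 6, 7, 7]
step 2: w=[0.0000, 0.0118, 0.0118, 0.0118, 0.0626, 0.0626, 0.0626, 0.0934, 0.0934, 0.0934, 0.1222, 0.1222, 0.1260, 0.1260]  mean=0.6732  Neff=10.0013  idx=[1, 4, 5, 6, 7, 8, 9, 10, 10, 11, 11, 12, 12, 13]
step 3: w=[0.0001, 0.0050, 0.0050, 0.0050, 0.0184, 0.0184, 0.0184, 0.0727, 0.0727, 0.0727, 0.0727, 0.2129, 0.2129, 0.2129]  mean=1.0684  Neff=6.3202  idx=[4, 7, 8, 9, 10, 11, 11, 11, 12, 12, 12, 13, 13, 13]

N_eff = 6.3202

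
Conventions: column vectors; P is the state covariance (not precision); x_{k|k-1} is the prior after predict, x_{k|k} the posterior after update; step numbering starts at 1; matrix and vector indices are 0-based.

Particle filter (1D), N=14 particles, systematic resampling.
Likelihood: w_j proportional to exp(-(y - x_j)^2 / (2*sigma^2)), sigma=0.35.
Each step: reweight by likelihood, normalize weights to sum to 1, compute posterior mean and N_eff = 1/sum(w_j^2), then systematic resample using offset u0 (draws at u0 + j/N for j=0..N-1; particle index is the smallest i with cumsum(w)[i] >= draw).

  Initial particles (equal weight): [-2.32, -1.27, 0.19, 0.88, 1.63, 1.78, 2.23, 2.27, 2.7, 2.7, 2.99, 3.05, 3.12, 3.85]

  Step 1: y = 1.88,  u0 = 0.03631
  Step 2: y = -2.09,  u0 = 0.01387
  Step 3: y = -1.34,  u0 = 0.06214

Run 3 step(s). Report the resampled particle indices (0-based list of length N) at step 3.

resampled_idx = [0, 1, 2, 3, 4, 5, 6, 7, 8, 9, 10, 11, 12, 13]

step 1: w=[0.0000, 0.0000, 0.0000, 0.0056, 0.2552, 0.3162, 0.1997, 0.1770, 0.0212, 0.0212, 0.0022, 0.0012, 0.0006, 0.0000]  mean=1.9573  Neff=4.2152  idx=[4, 4, 4, 4, 5, 5, 5, 5, 6, 6, 6, 7, 7, 8]
step 2: w=[0.2476, 0.2476, 0.2476, 0.2476, 0.0024, 0.0024, 0.0024, 0.0024, 0.0000, 0.0000, 0.0000, 0.0000, 0.0000, 0.0000]  mean=1.6314  Neff=4.0767  idx=[0, 0, 0, 0, 1, 1, 1, 2, 2, 2, 2, 3, 3, 3]
step 3: w=[0.0714, 0.0714, 0.0714, 0.0714, 0.0714, 0.0714, 0.0714, 0.0714, 0.0714, 0.0714, 0.0714, 0.0714, 0.0714, 0.0714]  mean=1.6300  Neff=14.0000  idx=[0, 1, 2, 3, 4, 5, 6, 7, 8, 9, 10, 11, 12, 13]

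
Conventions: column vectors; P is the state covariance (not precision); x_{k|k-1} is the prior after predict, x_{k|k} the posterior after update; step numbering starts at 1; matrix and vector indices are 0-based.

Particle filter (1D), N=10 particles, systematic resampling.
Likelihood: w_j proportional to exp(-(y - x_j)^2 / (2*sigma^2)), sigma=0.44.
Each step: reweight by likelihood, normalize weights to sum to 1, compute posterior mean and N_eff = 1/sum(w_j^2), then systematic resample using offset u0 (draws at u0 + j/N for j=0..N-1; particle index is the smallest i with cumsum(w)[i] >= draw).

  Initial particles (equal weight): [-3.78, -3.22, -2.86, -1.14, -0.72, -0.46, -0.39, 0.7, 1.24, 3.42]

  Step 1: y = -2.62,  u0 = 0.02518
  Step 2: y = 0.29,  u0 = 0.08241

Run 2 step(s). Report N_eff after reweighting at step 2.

N_eff = 6.0164

step 1: w=[0.0240, 0.3057, 0.6675, 0.0027, 0.0001, 0.0000, 0.0000, 0.0000, 0.0000, 0.0000]  mean=-2.9873  Neff=1.8531  idx=[1, 1, 1, 1, 2, 2, 2, 2, 2, 2]
step 2: w=[0.0003, 0.0003, 0.0003, 0.0003, 0.1664, 0.1664, 0.1664, 0.1664, 0.1664, 0.1664]  mean=-2.8605  Neff=6.0164  idx=[4, 5, 5, 6, 6, 7, 8, 8, 9, 9]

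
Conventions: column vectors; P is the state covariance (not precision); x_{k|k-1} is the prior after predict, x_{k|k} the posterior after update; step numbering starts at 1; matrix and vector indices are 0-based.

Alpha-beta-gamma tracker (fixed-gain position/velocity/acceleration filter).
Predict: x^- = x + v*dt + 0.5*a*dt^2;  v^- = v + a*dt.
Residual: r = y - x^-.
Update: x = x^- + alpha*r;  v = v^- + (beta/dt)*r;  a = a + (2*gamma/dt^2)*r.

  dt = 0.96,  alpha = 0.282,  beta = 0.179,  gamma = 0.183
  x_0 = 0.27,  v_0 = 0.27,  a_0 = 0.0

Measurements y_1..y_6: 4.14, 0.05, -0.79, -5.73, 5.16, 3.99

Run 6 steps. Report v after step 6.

v_post = -4.7287

step 1: x_pred=0.5292  r=3.6108  x^+=1.5474  v^+=0.9433  a^+=1.4340
step 2: x_pred=3.1138  r=-3.0638  x^+=2.2498  v^+=1.7486  a^+=0.2173
step 3: x_pred=4.0286  r=-4.8186  x^+=2.6697  v^+=1.0587  a^+=-1.6964
step 4: x_pred=2.9044  r=-8.6344  x^+=0.4695  v^+=-2.1798  a^+=-5.1254
step 5: x_pred=-3.9848  r=9.1448  x^+=-1.4060  v^+=-5.3950  a^+=-1.4937
step 6: x_pred=-7.2735  r=11.2635  x^+=-4.0972  v^+=-4.7287  a^+=2.9795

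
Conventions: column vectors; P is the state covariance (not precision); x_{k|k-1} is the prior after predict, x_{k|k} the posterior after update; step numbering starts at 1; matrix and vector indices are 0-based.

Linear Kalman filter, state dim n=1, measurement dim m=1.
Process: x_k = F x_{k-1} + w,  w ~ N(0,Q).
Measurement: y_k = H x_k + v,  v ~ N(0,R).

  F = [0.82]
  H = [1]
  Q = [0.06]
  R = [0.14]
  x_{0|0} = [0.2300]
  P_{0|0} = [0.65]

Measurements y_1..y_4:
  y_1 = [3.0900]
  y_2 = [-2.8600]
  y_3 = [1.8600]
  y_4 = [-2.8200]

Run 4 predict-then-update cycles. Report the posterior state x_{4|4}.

x_post = [-0.8780]

step 1: x^-=[0.1886]  P^-=[0.4971]  S=[0.6371]  K=[0.7802]  nu=[2.9014]  x^+=[2.4524]  P^+=[0.1092]
step 2: x^-=[2.0110]  P^-=[0.1334]  S=[0.2734]  K=[0.4880]  nu=[-4.8710]  x^+=[-0.3662]  P^+=[0.0683]
step 3: x^-=[-0.3003]  P^-=[0.1059]  S=[0.2459]  K=[0.4308]  nu=[2.1603]  x^+=[0.6303]  P^+=[0.0603]
step 4: x^-=[0.5168]  P^-=[0.1005]  S=[0.2405]  K=[0.4180]  nu=[-3.3368]  x^+=[-0.8780]  P^+=[0.0585]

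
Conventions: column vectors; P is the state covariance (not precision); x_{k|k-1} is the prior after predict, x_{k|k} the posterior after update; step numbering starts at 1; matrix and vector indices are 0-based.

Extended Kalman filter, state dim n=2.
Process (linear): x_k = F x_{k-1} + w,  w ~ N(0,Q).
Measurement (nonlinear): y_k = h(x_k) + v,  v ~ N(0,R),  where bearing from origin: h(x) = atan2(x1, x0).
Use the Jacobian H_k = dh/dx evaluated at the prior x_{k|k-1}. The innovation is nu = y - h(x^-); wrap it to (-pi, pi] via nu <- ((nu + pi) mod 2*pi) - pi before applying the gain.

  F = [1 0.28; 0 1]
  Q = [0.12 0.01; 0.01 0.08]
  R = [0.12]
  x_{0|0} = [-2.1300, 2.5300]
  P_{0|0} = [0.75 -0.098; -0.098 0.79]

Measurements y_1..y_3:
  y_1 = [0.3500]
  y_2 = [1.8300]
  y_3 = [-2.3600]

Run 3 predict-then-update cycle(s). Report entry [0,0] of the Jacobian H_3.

H_jac[0,0] = -0.1837

step 1: x^-=[-1.4216, 2.5300]  P^-=[0.8771 0.1332; 0.1332 0.8700]  H_jac=[-0.3004 -0.1688]  S=[0.2374]  K=[-1.2043; -0.7870]  nu=[-1.7327]  x^+=[0.6651, 3.8936]  P^+=[0.5327 -0.0918; -0.0918 0.7229]
step 2: x^-=[1.7553, 3.8936]  P^-=[0.6579 0.1206; 0.1206 0.8029]  H_jac=[-0.2134 0.0962]  S=[0.1525]  K=[-0.8450; 0.3380]  nu=[0.6827]  x^+=[1.1784, 4.1244]  P^+=[0.5491 0.1641; 0.1641 0.7855]
step 3: x^-=[2.3333, 4.1244]  P^-=[0.8225 0.3941; 0.3941 0.8655]  H_jac=[-0.1837 0.1039]  S=[0.1421]  K=[-0.7753; 0.1236]  nu=[2.8672]  x^+=[0.1103, 4.4787]  P^+=[0.7372 0.4077; 0.4077 0.8633]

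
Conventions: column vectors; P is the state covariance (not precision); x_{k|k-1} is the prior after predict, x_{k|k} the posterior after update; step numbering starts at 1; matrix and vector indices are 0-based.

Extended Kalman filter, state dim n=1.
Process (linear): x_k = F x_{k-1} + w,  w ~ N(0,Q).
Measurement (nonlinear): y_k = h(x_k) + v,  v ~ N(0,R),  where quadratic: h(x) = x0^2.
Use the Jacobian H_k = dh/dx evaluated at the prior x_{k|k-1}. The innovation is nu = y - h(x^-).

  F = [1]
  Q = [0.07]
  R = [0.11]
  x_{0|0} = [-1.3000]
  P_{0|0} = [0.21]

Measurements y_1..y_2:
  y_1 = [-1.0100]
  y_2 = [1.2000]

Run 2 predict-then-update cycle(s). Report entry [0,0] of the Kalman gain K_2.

K[0,0] = -0.3760

step 1: x^-=[-1.3000]  P^-=[0.2800]  H_jac=[-2.6000]  S=[2.0028]  K=[-0.3635]  nu=[-2.7000]  x^+=[-0.3186]  P^+=[0.0154]
step 2: x^-=[-0.3186]  P^-=[0.0854]  H_jac=[-0.6371]  S=[0.1447]  K=[-0.3760]  nu=[1.0985]  x^+=[-0.7317]  P^+=[0.0649]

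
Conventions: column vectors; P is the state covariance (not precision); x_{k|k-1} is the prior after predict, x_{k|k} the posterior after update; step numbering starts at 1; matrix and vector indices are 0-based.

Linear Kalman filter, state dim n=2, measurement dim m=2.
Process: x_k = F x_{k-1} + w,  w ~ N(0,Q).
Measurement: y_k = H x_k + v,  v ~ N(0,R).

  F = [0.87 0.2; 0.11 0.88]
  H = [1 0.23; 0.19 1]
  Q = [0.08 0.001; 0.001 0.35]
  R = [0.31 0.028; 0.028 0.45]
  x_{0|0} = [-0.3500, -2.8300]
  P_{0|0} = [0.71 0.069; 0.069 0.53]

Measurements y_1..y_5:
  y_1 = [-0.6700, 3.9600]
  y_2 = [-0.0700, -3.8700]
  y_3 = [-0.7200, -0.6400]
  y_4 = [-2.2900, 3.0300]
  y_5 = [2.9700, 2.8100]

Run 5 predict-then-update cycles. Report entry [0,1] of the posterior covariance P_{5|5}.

step 1: x^-=[-0.8705, -2.5289]  P^-=[0.6626 0.2166; 0.2166 0.7824]  S=[1.1136 0.5599; 0.5599 1.3386]  K=[0.6472 -0.0149; 0.0592 0.5905]  nu=[0.7821, 6.6543]  x^+=[-0.4632, 1.4465]  P^+=[0.2066 -0.0278; -0.0278 0.2726]
step 2: x^-=[-0.1137, 1.2219]  P^-=[0.2376 0.0468; 0.0468 0.5583]  S=[0.5987 0.2504; 0.2504 1.0346]  K=[0.4202 -0.0128; 0.0706 0.5311]  nu=[-0.2374, -5.0703]  x^+=[-0.1485, -1.4876]  P^+=[0.1344 -0.0195; -0.0195 0.2447]
step 3: x^-=[-0.4267, -1.3254]  P^-=[0.1847 0.0415; 0.0415 0.5373]  S=[0.5423 0.2300; 0.2300 1.0098]  K=[0.3610 -0.0063; 0.0835 0.5209]  nu=[0.0116, 0.7665]  x^+=[-0.4274, -0.9252]  P^+=[0.1151 -0.0146; -0.0146 0.2395]
step 4: x^-=[-0.5569, -0.8612]  P^-=[0.1716 0.0427; 0.0427 0.5341]  S=[0.5295 0.2280; 0.2280 1.0065]  K=[0.3440 -0.0031; 0.0894 0.5184]  nu=[-1.5351, 3.9970]  x^+=[-1.0974, 1.0739]  P^+=[0.1094 -0.0126; -0.0126 0.2382]
step 5: x^-=[-0.7400, 0.8243]  P^-=[0.1680 0.0435; 0.0435 0.5333]  S=[0.5262 0.2280; 0.2280 1.0059]  K=[0.3391 -0.0019; 0.0915 0.5177]  nu=[3.5204, 2.1263]  x^+=[0.4497, 2.2471]  P^+=[0.1078 -0.0118; -0.0118 0.2378]

P_post[0,1] = -0.0118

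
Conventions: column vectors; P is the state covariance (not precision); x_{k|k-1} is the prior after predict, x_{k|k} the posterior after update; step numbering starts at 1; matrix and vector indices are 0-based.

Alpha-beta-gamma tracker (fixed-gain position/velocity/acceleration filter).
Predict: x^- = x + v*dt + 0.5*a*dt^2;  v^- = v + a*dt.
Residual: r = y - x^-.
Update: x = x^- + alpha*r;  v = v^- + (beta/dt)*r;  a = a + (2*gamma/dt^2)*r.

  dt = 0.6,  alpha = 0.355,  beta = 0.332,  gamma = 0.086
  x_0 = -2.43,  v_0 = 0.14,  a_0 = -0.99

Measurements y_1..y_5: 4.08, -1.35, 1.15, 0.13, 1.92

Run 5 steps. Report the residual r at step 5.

resid = -0.1075

step 1: x_pred=-2.5242  r=6.6042  x^+=-0.1797  v^+=3.2003  a^+=2.1653
step 2: x_pred=2.1302  r=-3.4802  x^+=0.8948  v^+=2.5738  a^+=0.5026
step 3: x_pred=2.5295  r=-1.3795  x^+=2.0398  v^+=2.1120  a^+=-0.1565
step 4: x_pred=3.2788  r=-3.1488  x^+=2.1610  v^+=0.2757  a^+=-1.6610
step 5: x_pred=2.0275  r=-0.1075  x^+=1.9893  v^+=-0.7803  a^+=-1.7123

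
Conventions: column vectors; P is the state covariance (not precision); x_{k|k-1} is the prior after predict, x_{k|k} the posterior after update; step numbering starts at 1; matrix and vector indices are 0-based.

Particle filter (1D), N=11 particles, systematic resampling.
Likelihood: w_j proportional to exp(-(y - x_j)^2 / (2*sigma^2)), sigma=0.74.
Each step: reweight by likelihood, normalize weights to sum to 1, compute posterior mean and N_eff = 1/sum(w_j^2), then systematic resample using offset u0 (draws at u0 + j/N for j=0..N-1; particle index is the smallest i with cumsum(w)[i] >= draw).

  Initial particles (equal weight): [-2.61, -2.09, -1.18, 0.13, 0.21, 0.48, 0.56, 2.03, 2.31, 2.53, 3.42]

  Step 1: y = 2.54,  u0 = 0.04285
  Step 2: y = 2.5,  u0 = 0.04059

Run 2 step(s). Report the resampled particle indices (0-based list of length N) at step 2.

resampled_idx = [0, 1, 2, 3, 4, 5, 6, 6, 7, 8, 9]

step 1: w=[0.0000, 0.0000, 0.0000, 0.0015, 0.0021, 0.0063, 0.0085, 0.2393, 0.2892, 0.3035, 0.1496]  mean=2.4417  Neff=3.9140  idx=[7, 7, 7, 8, 8, 8, 9, 9, 9, 10, 10]
step 2: w=[0.0881, 0.0881, 0.0881, 0.1043, 0.1043, 0.1043, 0.1077, 0.1077, 0.1077, 0.0498, 0.0498]  mean=2.4176  Neff=10.4490  idx=[0, 1, 2, 3, 4, 5, 6, 6, 7, 8, 9]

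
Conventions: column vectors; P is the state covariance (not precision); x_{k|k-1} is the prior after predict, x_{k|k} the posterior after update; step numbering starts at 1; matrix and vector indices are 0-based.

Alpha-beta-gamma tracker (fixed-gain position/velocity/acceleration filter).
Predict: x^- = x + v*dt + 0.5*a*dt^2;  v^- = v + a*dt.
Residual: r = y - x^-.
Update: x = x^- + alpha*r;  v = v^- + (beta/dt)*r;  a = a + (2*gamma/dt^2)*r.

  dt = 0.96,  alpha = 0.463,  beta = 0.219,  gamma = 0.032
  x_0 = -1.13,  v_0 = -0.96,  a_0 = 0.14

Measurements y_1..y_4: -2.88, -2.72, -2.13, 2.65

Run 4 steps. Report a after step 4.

a_post = 0.6436

step 1: x_pred=-1.9871  r=-0.8929  x^+=-2.4005  v^+=-1.0293  a^+=0.0780
step 2: x_pred=-3.3527  r=0.6327  x^+=-3.0598  v^+=-0.8101  a^+=0.1219
step 3: x_pred=-3.7813  r=1.6513  x^+=-3.0167  v^+=-0.3163  a^+=0.2366
step 4: x_pred=-3.2114  r=5.8614  x^+=-0.4976  v^+=1.2479  a^+=0.6436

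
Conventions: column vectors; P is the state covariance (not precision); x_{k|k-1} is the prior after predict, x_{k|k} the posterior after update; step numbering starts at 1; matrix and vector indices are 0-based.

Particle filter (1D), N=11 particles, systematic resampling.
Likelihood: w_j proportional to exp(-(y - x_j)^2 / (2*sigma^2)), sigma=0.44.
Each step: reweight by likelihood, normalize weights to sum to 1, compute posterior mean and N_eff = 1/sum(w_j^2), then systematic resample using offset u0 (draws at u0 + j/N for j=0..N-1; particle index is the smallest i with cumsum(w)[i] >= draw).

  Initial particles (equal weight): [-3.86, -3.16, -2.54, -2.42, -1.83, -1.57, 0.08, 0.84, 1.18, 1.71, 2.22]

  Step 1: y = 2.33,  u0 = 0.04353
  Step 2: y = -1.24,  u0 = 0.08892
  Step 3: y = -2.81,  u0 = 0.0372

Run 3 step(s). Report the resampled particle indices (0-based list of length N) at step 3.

step 1: w=[0.0000, 0.0000, 0.0000, 0.0000, 0.0000, 0.0000, 0.0000, 0.0024, 0.0239, 0.2693, 0.7044]  mean=2.0546  Neff=1.7564  idx=[9, 9, 9, 10, 10, 10, 10, 10, 10, 10, 10]
step 2: w=[0.3331, 0.3331, 0.3331, 0.0001, 0.0001, 0.0001, 0.0001, 0.0001, 0.0001, 0.0001, 0.0001]  mean=1.7103  Neff=3.0034  idx=[0, 0, 0, 1, 1, 1, 1, 2, 2, 2, 2]
step 3: w=[0.0909, 0.0909, 0.0909, 0.0909, 0.0909, 0.0909, 0.0909, 0.0909, 0.0909, 0.0909, 0.0909]  mean=1.7100  Neff=11.0000  idx=[0, 1, 2, 3, 4, 5, 6, 7, 8, 9, 10]

resampled_idx = [0, 1, 2, 3, 4, 5, 6, 7, 8, 9, 10]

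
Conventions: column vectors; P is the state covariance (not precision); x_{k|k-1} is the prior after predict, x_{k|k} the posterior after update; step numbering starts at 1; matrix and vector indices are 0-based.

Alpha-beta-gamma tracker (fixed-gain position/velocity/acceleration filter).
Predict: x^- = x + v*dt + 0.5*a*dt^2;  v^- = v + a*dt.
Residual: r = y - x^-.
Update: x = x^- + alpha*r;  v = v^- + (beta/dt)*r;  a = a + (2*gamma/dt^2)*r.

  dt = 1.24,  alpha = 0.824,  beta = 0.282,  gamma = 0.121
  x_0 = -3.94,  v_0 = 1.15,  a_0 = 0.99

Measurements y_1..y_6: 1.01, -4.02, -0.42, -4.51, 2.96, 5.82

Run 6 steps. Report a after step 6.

step 1: x_pred=-1.7529  r=2.7629  x^+=0.5237  v^+=3.0059  a^+=1.4248
step 2: x_pred=5.3465  r=-9.3665  x^+=-2.3715  v^+=2.6426  a^+=-0.0493
step 3: x_pred=0.8674  r=-1.2874  x^+=-0.1934  v^+=2.2887  a^+=-0.2520
step 4: x_pred=2.4508  r=-6.9608  x^+=-3.2849  v^+=0.3932  a^+=-1.3475
step 5: x_pred=-3.8333  r=6.7933  x^+=1.7644  v^+=0.2672  a^+=-0.2783
step 6: x_pred=1.8818  r=3.9382  x^+=5.1269  v^+=0.8177  a^+=0.3415

a_post = 0.3415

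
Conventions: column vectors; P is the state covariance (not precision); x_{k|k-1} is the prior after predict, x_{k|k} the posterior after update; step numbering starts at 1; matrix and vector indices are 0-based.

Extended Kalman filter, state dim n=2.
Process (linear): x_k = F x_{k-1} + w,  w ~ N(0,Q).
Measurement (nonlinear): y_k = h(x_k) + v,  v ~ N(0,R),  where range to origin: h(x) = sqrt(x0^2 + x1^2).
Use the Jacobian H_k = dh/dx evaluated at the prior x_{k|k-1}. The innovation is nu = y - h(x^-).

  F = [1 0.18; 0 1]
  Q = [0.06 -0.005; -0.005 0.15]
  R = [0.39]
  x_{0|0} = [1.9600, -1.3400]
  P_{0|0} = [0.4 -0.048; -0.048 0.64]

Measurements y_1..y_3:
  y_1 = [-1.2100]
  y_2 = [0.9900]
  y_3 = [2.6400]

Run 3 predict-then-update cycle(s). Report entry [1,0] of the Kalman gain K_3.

K[1,0] = 0.4325

step 1: x^-=[1.7188, -1.3400]  P^-=[0.4635 0.0622; 0.0622 0.7900]  H_jac=[0.7887 -0.6148]  S=[0.9166]  K=[0.3570; -0.4764]  nu=[-3.3894]  x^+=[0.5086, 0.2748]  P^+=[0.3466 0.2181; 0.2181 0.5820]
step 2: x^-=[0.5581, 0.2748]  P^-=[0.5040 0.3179; 0.3179 0.7320]  H_jac=[0.8972 0.4417]  S=[1.1904]  K=[0.4978; 0.5112]  nu=[0.3679]  x^+=[0.7412, 0.4629]  P^+=[0.2090 0.0150; 0.0150 0.4209]
step 3: x^-=[0.8245, 0.4629]  P^-=[0.2880 0.0857; 0.0857 0.5709]  H_jac=[0.8720 0.4895]  S=[0.8190]  K=[0.3579; 0.4325]  nu=[1.6944]  x^+=[1.4310, 1.1957]  P^+=[0.1831 -0.0411; -0.0411 0.4177]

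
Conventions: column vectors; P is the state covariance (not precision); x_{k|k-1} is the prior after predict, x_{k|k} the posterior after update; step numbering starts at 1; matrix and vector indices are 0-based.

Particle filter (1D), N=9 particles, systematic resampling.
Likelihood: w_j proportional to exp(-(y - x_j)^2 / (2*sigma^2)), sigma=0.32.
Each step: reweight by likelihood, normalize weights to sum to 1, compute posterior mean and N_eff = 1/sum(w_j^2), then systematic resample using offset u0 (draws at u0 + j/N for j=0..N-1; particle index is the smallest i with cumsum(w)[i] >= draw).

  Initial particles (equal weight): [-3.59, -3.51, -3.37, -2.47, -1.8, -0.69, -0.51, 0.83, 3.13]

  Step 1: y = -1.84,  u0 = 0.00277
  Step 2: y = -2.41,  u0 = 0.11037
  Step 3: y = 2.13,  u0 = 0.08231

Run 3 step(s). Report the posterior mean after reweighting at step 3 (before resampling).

post_mean = -1.8000

step 1: w=[0.0000, 0.0000, 0.0000, 0.1265, 0.8719, 0.0014, 0.0002, 0.0000, 0.0000]  mean=-1.8831  Neff=1.2882  idx=[3, 3, 4, 4, 4, 4, 4, 4, 4]
step 2: w=[0.3167, 0.3167, 0.0524, 0.0524, 0.0524, 0.0524, 0.0524, 0.0524, 0.0524]  mean=-2.2243  Neff=4.5504  idx=[0, 0, 1, 1, 1, 2, 4, 6, 8]
step 3: w=[0.0000, 0.0000, 0.0000, 0.0000, 0.0000, 0.2500, 0.2500, 0.2500, 0.2500]  mean=-1.8000  Neff=4.0000  idx=[5, 5, 6, 6, 7, 7, 7, 8, 8]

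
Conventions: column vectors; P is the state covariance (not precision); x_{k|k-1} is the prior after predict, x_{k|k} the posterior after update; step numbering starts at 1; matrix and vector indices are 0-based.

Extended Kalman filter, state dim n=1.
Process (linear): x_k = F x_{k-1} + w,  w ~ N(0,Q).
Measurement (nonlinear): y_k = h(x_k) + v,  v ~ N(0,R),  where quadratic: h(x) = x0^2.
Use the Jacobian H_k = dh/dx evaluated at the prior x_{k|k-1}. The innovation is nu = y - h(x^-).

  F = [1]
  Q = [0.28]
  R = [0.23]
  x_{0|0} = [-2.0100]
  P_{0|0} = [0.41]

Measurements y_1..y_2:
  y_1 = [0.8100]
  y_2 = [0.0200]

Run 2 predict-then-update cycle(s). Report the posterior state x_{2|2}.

step 1: x^-=[-2.0100]  P^-=[0.6900]  H_jac=[-4.0200]  S=[11.3807]  K=[-0.2437]  nu=[-3.2301]  x^+=[-1.2227]  P^+=[0.0139]
step 2: x^-=[-1.2227]  P^-=[0.2939]  H_jac=[-2.4455]  S=[1.9879]  K=[-0.3616]  nu=[-1.4751]  x^+=[-0.6893]  P^+=[0.0340]

x_post = [-0.6893]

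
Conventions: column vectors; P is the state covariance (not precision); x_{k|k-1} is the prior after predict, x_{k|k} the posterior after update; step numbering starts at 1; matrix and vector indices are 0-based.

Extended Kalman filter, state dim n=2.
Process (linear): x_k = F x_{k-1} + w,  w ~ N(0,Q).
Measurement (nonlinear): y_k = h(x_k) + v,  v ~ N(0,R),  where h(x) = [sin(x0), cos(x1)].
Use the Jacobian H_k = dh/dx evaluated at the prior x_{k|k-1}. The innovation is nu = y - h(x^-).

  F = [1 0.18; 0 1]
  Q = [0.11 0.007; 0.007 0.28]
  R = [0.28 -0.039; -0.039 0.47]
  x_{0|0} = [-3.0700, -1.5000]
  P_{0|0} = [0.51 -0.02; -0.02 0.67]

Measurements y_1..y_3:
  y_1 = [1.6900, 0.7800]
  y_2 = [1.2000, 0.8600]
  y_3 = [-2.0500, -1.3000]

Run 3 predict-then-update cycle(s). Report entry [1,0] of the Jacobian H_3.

step 1: x^-=[-3.3400, -1.5000]  P^-=[0.6345 0.1076; 0.1076 0.9500]  H_jac=[-0.9804 0.0000; 0.0000 0.9975]  S=[0.8899 -0.1442; -0.1442 1.4152]  K=[-0.6983 0.0047; -0.0102 0.6685]  nu=[1.4929, 0.7093]  x^+=[-4.3792, -1.0410]  P^+=[0.1996 0.0295; 0.0295 0.3154]
step 2: x^-=[-4.5666, -1.0410]  P^-=[0.3305 0.0933; 0.0933 0.5954]  H_jac=[-0.1453 0.0000; 0.0000 0.8629]  S=[0.2870 -0.0507; -0.0507 0.9134]  K=[-0.1533 0.0796; 0.0527 0.5654]  nu=[0.2106, 0.3547]  x^+=[-4.5706, -0.8294]  P^+=[0.3167 0.0503; 0.0503 0.3056]
step 3: x^-=[-4.7199, -0.8294]  P^-=[0.4547 0.1123; 0.1123 0.5856]  H_jac=[0.0075 0.0000; 0.0000 0.7375]  S=[0.2800 -0.0384; -0.0384 0.7885]  K=[0.0268 0.1063; 0.0786 0.5515]  nu=[-3.0500, -1.9753]  x^+=[-5.0115, -2.1586]  P^+=[0.4458 0.0664; 0.0664 0.3473]

H_jac[1,0] = 0.0000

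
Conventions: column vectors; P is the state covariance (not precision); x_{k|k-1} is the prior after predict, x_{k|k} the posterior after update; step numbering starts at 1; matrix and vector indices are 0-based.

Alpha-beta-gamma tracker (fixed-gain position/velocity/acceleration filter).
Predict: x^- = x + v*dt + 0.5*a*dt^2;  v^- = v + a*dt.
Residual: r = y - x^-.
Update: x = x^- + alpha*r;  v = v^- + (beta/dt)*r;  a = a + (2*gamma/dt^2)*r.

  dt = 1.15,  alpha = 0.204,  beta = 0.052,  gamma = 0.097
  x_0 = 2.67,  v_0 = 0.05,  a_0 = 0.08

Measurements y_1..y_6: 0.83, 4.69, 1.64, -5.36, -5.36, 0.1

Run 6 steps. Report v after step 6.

step 1: x_pred=2.7804  r=-1.9504  x^+=2.3825  v^+=0.0538  a^+=-0.2061
step 2: x_pred=2.3081  r=2.3819  x^+=2.7940  v^+=-0.0755  a^+=0.1433
step 3: x_pred=2.8019  r=-1.1619  x^+=2.5649  v^+=0.0367  a^+=-0.0271
step 4: x_pred=2.5892  r=-7.9492  x^+=0.9676  v^+=-0.3539  a^+=-1.1932
step 5: x_pred=-0.2285  r=-5.1315  x^+=-1.2753  v^+=-1.9582  a^+=-1.9460
step 6: x_pred=-4.8140  r=4.9140  x^+=-3.8115  v^+=-3.9739  a^+=-1.2251

v_post = -3.9739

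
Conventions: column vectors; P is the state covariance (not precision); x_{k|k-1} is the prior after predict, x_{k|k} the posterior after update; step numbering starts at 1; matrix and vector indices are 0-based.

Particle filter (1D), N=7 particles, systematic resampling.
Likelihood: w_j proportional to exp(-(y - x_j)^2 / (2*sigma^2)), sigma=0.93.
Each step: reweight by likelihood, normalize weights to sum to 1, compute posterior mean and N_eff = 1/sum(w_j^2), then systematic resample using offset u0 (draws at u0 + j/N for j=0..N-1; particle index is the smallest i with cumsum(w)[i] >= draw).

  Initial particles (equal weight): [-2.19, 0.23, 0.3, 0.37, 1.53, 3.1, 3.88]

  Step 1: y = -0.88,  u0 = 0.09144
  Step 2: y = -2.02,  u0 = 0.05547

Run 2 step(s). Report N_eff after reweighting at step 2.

N_eff = 1.6034

step 1: w=[0.2121, 0.2805, 0.2557, 0.2317, 0.0199, 0.0001, 0.0000]  mean=-0.2068  Neff=4.1127  idx=[0, 1, 1, 2, 2, 3, 3]
step 2: w=[0.7847, 0.0428, 0.0428, 0.0355, 0.0355, 0.0294, 0.0294]  mean=-1.6558  Neff=1.6034  idx=[0, 0, 0, 0, 0, 0, 4]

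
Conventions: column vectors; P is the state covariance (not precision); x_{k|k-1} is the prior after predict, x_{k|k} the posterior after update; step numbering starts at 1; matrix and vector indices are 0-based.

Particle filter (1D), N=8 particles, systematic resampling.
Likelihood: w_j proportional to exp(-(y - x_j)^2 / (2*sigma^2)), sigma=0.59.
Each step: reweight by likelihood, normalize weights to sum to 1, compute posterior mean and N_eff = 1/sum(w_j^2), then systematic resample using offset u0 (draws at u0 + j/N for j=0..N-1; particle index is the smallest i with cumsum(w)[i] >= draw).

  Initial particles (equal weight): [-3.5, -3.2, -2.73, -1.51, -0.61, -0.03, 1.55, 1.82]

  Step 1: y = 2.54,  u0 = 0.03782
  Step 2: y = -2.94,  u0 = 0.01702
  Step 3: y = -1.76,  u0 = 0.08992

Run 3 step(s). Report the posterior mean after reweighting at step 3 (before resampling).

post_mean = 1.5500

step 1: w=[0.0000, 0.0000, 0.0000, 0.0000, 0.0000, 0.0001, 0.3400, 0.6599]  mean=1.7280  Neff=1.8147  idx=[6, 6, 6, 7, 7, 7, 7, 7]
step 2: w=[0.3186, 0.3186, 0.3186, 0.0088, 0.0088, 0.0088, 0.0088, 0.0088]  mean=1.5619  Neff=3.2789  idx=[0, 0, 0, 1, 1, 2, 2, 2]
step 3: w=[0.1250, 0.1250, 0.1250, 0.1250, 0.1250, 0.1250, 0.1250, 0.1250]  mean=1.5500  Neff=8.0000  idx=[0, 1, 2, 3, 4, 5, 6, 7]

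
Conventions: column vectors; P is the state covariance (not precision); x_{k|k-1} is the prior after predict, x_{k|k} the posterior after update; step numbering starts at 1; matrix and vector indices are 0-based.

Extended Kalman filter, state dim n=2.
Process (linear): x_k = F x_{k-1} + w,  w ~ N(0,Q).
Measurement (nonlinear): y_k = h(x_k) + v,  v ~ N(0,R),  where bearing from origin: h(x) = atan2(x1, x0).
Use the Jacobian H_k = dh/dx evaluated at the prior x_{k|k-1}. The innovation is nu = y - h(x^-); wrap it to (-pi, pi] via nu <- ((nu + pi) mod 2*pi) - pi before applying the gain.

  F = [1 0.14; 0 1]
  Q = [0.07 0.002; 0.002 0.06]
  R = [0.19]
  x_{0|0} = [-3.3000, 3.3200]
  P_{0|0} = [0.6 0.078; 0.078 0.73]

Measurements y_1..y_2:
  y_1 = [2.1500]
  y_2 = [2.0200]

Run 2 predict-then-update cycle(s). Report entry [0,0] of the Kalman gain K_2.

step 1: x^-=[-2.8352, 3.3200]  P^-=[0.7061 0.1822; 0.1822 0.7900]  H_jac=[-0.1742 -0.1487]  S=[0.2383]  K=[-0.6298; -0.6262]  nu=[-0.1276]  x^+=[-2.7548, 3.3999]  P^+=[0.6116 0.0882; 0.0882 0.6965]
step 2: x^-=[-2.2789, 3.3999]  P^-=[0.7200 0.1877; 0.1877 0.7565]  H_jac=[-0.2029 -0.1360]  S=[0.2440]  K=[-0.7034; -0.5779]  nu=[-0.1413]  x^+=[-2.1795, 3.4815]  P^+=[0.5992 0.0885; 0.0885 0.6751]

K[0,0] = -0.7034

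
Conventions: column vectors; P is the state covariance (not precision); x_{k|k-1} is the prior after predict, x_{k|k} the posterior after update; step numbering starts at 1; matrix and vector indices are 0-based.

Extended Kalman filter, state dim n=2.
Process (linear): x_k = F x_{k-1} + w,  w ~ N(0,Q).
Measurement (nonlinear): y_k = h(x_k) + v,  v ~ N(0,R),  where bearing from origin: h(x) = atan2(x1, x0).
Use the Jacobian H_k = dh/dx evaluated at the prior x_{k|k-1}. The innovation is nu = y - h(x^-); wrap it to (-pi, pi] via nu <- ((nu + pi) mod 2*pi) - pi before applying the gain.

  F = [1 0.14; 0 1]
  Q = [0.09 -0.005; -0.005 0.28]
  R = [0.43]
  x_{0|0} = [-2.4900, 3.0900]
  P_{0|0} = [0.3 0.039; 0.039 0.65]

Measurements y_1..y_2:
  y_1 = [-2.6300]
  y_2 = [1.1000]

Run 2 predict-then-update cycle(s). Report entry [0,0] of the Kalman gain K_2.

K[0,0] = -0.3124

step 1: x^-=[-2.0574, 3.0900]  P^-=[0.4137 0.1250; 0.1250 0.9300]  H_jac=[-0.2242 -0.1493]  S=[0.4799]  K=[-0.2322; -0.3477]  nu=[1.4950]  x^+=[-2.4045, 2.5702]  P^+=[0.3878 0.0863; 0.0863 0.8720]
step 2: x^-=[-2.0447, 2.5702]  P^-=[0.5190 0.2033; 0.2033 1.1520]  H_jac=[-0.2383 -0.1896]  S=[0.5192]  K=[-0.3124; -0.5139]  nu=[-1.1428]  x^+=[-1.6876, 3.1574]  P^+=[0.4684 0.1200; 0.1200 1.0149]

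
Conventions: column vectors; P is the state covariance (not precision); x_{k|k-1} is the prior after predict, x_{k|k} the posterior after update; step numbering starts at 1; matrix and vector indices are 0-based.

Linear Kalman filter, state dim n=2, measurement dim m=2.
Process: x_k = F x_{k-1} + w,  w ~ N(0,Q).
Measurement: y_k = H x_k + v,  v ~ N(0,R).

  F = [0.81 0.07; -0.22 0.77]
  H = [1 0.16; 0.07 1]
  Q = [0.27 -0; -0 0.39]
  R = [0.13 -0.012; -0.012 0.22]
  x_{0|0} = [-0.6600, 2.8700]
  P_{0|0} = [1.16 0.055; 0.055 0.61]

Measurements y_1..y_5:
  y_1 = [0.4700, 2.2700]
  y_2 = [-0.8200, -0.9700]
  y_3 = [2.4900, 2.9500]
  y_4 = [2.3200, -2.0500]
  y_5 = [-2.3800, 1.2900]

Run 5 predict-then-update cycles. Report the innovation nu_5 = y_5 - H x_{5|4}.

step 1: x^-=[-0.3337, 2.3551]  P^-=[1.0403 -0.1404; -0.1404 0.7892]  S=[1.1456 0.0451; 0.0451 0.9946]  K=[0.8928 -0.1084; -0.0433 0.7855]  nu=[0.4269, -0.0617]  x^+=[0.0541, 2.2881]  P^+=[0.1243 -0.0433; -0.0433 0.1764]
step 2: x^-=[0.2040, 1.7500]  P^-=[0.3475 -0.0390; -0.0390 0.5152]  S=[0.4782 0.0554; 0.0554 0.7315]  K=[0.7223 -0.0747; 0.0099 0.6999]  nu=[-1.3040, -2.7342]  x^+=[-0.5336, -0.1766]  P^+=[0.0999 -0.0321; -0.0321 0.1561]
step 3: x^-=[-0.4446, -0.0186]  P^-=[0.3327 -0.0289; -0.0289 0.4983]  S=[0.4662 0.0618; 0.0618 0.7158]  K=[0.7129 -0.0694; 0.0173 0.6917]  nu=[2.9376, 2.9997]  x^+=[1.4415, 2.1073]  P^+=[0.0984 -0.0307; -0.0307 0.1541]
step 4: x^-=[1.3151, 1.3055]  P^-=[0.3318 -0.0279; -0.0279 0.4965]  S=[0.4656 0.0625; 0.0625 0.7143]  K=[0.7123 -0.0688; 0.0180 0.6909]  nu=[0.7960, -3.4475]  x^+=[2.1195, -1.0620]  P^+=[0.0983 -0.0306; -0.0306 0.1539]
step 5: x^-=[1.6424, -1.2840]  P^-=[0.3318 -0.0278; -0.0278 0.4964]  S=[0.4656 0.0625; 0.0625 0.7141]  K=[0.7123 -0.0688; 0.0181 0.6908]  nu=[-3.8170, 2.4590]  x^+=[-1.2456, 0.3457]  P^+=[0.0983 -0.0306; -0.0306 0.1539]

innov = [-3.8170, 2.4590]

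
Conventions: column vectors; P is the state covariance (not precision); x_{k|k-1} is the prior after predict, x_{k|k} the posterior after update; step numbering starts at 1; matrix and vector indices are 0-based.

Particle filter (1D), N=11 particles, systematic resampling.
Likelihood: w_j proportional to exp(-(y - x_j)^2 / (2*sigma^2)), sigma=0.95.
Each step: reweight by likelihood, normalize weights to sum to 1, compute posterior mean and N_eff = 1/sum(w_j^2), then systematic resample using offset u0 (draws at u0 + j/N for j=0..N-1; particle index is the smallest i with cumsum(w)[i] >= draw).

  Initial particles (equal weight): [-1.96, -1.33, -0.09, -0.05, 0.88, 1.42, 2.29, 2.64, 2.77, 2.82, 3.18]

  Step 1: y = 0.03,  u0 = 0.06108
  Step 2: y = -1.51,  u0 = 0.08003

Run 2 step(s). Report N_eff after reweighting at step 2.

N_eff = 5.6413

step 1: w=[0.0311, 0.1001, 0.2766, 0.2778, 0.1868, 0.0956, 0.0165, 0.0064, 0.0044, 0.0037, 0.0011]  mean=0.1482  Neff=4.7841  idx=[1, 2, 2, 2, 3, 3, 3, 4, 4, 5, 6]
step 2: w=[0.3298, 0.1099, 0.1099, 0.1099, 0.1031, 0.1031, 0.1031, 0.0142, 0.0142, 0.0029, 0.0001]  mean=-0.4544  Neff=5.6413  idx=[0, 0, 0, 1, 2, 2, 3, 4, 5, 6, 8]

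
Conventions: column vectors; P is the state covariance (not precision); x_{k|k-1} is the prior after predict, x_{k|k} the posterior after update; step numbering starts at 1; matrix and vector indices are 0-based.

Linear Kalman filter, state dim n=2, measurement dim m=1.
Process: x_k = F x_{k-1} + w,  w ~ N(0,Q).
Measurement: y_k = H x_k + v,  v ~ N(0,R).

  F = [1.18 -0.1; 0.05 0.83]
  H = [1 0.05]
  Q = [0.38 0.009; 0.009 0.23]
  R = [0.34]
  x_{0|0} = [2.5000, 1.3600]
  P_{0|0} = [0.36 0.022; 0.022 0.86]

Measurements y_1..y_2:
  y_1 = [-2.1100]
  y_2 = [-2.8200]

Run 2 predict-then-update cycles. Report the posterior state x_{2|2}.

x_post = [-2.2925, 0.9956]

step 1: x^-=[2.8140, 1.2538]  P^-=[0.8847 -0.0197; -0.0197 0.8252]  S=[1.2248]  K=[0.7215; 0.0176]  nu=[-4.9867]  x^+=[-0.7840, 1.1660]  P^+=[0.2471 -0.0353; -0.0353 0.8248]
step 2: x^-=[-1.0417, 0.9286]  P^-=[0.7406 -0.0792; -0.0792 0.7959]  S=[1.0747]  K=[0.6855; -0.0367]  nu=[-1.8247]  x^+=[-2.2925, 0.9956]  P^+=[0.2357 -0.0522; -0.0522 0.7944]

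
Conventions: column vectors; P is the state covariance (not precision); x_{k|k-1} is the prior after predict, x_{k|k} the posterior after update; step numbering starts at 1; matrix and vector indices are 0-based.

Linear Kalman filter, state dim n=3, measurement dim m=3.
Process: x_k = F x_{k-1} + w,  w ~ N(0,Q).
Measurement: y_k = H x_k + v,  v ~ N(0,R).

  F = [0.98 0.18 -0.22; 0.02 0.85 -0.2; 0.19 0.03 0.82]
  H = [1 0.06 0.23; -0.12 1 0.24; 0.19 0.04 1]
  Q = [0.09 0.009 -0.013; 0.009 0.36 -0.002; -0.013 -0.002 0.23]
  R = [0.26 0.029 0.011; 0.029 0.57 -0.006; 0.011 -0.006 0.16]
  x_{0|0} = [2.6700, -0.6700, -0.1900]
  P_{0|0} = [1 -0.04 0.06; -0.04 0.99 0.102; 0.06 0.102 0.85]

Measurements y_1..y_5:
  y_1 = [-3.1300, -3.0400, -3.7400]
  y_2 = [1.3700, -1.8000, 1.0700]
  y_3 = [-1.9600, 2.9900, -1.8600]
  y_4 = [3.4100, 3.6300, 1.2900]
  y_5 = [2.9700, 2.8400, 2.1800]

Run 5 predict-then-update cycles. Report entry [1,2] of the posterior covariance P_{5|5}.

P_post[1,2] = -0.0332

step 1: x^-=[2.5378, -0.4781, 0.3314]  P^-=[1.0756 0.1492 0.0828; 0.1492 1.0732 -0.0497; 0.0828 -0.0497 0.8618]  S=[1.4396 0.1655 0.5067; 0.1655 1.6439 0.1906; 0.5067 0.1906 1.0921]  K=[0.8062 -0.0455 -0.0978; 0.1186 0.6398 -0.1469; -0.1066 0.0017 0.8509]  nu=[-5.7153, -2.3369, -4.5345]  x^+=[-1.5202, -1.9851, -2.9215]  P^+=[0.2164 0.0358 -0.0490; 0.0358 0.3849 -0.0482; -0.0490 -0.0482 0.1462]
step 2: x^-=[-1.2044, -1.1334, -2.7440]  P^-=[0.3549 0.1291 -0.0389; 0.1291 0.6620 -0.0418; -0.0389 -0.0418 0.3192]  S=[0.6306 0.1534 0.1166; 0.1534 1.2067 0.0736; 0.1166 0.0736 0.4769]  K=[0.5749 -0.0049 -0.0691; 0.1448 0.5149 -0.0956; -0.0730 0.0013 0.6680]  nu=[3.2735, -0.1526, 4.0882]  x^+=[0.3957, -1.1286, -0.2525]  P^+=[0.1543 0.0413 -0.0357; 0.0413 0.3121 -0.0371; -0.0357 -0.0371 0.1143]
step 3: x^-=[0.2402, -0.9009, -0.1657]  P^-=[0.2867 0.1148 -0.0330; 0.1148 0.6045 -0.0304; -0.0330 -0.0304 0.3003]  S=[0.5626 0.1470 0.1054; 0.1470 1.1556 0.0767; 0.1054 0.0767 0.4584]  K=[0.5200 0.0008 -0.0628; 0.1428 0.4920 -0.0812; -0.0624 0.0041 0.6524]  nu=[-2.1080, 3.9595, -1.7039]  x^+=[-0.7461, 0.8846, -1.1296]  P^+=[0.1396 0.0404 -0.0325; 0.0404 0.2981 -0.0340; -0.0325 -0.0340 0.1112]
step 4: x^-=[-0.3234, 0.9629, -1.0415]  P^-=[0.2700 0.1101 -0.0324; 0.1101 0.5931 -0.0283; -0.0324 -0.0283 0.2988]  S=[0.5455 0.1442 0.1023; 0.1442 1.1460 0.0775; 0.1023 0.0775 0.4565]  K=[0.5047 0.0017 -0.0624; 0.1410 0.4876 -0.0786; -0.0599 0.0048 0.6510]  nu=[3.9152, 2.8782, 2.3544]  x^+=[1.5108, 2.7335, 0.2704]  P^+=[0.1355 0.0399 -0.0318; 0.0399 0.2953 -0.0333; -0.0318 -0.0333 0.1108]
step 5: x^-=[1.9131, 2.2996, 0.5908]  P^-=[0.2655 0.1089 -0.0325; 0.1089 0.5908 -0.0280; -0.0325 -0.0280 0.2986]  S=[0.5407 0.1434 0.1012; 0.1434 1.1441 0.0775; 0.1012 0.0775 0.4562]  K=[0.5004 0.0020 -0.0626; 0.1406 0.4868 -0.0782; -0.0594 0.0049 0.6509]  nu=[0.7830, 0.6282, 1.1338]  x^+=[2.2352, 2.6268, 1.2853]  P^+=[0.1344 0.0398 -0.0316; 0.0398 0.2947 -0.0332; -0.0316 -0.0332 0.1108]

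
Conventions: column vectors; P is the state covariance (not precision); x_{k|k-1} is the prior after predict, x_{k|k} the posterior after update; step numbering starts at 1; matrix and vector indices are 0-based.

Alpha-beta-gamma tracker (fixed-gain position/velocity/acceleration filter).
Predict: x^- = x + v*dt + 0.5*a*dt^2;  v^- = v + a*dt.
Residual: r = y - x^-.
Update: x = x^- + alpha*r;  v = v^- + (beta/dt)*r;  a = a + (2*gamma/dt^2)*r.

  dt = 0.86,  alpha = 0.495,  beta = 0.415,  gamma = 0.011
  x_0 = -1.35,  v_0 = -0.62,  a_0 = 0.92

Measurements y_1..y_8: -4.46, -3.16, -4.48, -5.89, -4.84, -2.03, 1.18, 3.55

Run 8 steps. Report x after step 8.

x_post = 3.5866

step 1: x_pred=-1.5430  r=-2.9170  x^+=-2.9869  v^+=-1.2364  a^+=0.8332
step 2: x_pred=-3.7421  r=0.5821  x^+=-3.4540  v^+=-0.2390  a^+=0.8505
step 3: x_pred=-3.3449  r=-1.1351  x^+=-3.9068  v^+=-0.0552  a^+=0.8168
step 4: x_pred=-3.6522  r=-2.2378  x^+=-4.7599  v^+=-0.4326  a^+=0.7502
step 5: x_pred=-4.8546  r=0.0146  x^+=-4.8474  v^+=0.2196  a^+=0.7507
step 6: x_pred=-4.3809  r=2.3509  x^+=-3.2172  v^+=1.9996  a^+=0.8206
step 7: x_pred=-1.1941  r=2.3741  x^+=-0.0189  v^+=3.8509  a^+=0.8912
step 8: x_pred=3.6225  r=-0.0725  x^+=3.5866  v^+=4.5824  a^+=0.8890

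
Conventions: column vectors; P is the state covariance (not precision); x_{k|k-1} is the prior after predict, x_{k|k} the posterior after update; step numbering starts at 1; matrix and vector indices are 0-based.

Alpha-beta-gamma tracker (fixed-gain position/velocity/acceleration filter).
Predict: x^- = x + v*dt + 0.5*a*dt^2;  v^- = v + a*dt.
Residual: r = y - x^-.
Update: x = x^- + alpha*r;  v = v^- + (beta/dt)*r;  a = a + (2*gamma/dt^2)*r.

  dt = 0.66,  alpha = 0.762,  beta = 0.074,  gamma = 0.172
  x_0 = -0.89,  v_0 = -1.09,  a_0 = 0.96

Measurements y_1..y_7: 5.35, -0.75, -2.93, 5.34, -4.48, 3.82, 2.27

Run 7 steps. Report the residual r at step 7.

resid = 2.6702

step 1: x_pred=-1.4003  r=6.7503  x^+=3.7434  v^+=0.3005  a^+=6.2908
step 2: x_pred=5.3119  r=-6.0619  x^+=0.6927  v^+=3.7727  a^+=1.5037
step 3: x_pred=3.5102  r=-6.4402  x^+=-1.3972  v^+=4.0431  a^+=-3.5823
step 4: x_pred=0.4910  r=4.8490  x^+=4.1859  v^+=2.2225  a^+=0.2471
step 5: x_pred=5.7066  r=-10.1866  x^+=-2.0556  v^+=1.2434  a^+=-7.7974
step 6: x_pred=-2.9332  r=6.7532  x^+=2.2127  v^+=-3.1457  a^+=-2.4643
step 7: x_pred=-0.4002  r=2.6702  x^+=1.6345  v^+=-4.4728  a^+=-0.3556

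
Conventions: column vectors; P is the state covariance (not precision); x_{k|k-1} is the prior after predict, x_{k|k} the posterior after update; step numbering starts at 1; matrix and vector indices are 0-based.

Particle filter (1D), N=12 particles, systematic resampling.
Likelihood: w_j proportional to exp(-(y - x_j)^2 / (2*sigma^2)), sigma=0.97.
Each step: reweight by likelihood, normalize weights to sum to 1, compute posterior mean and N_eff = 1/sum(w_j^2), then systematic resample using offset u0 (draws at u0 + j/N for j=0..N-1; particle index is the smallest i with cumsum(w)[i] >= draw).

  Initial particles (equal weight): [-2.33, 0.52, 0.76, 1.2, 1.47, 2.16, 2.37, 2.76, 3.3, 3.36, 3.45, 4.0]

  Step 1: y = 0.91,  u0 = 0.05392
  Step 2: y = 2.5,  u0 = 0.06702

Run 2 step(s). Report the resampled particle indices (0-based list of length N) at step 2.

step 1: w=[0.0008, 0.1936, 0.2074, 0.2007, 0.1776, 0.0915, 0.0676, 0.0340, 0.0101, 0.0086, 0.0068, 0.0013]  mean=1.3012  Neff=6.0019  idx=[1, 1, 2, 2, 2, 3, 3, 4, 4, 5, 6, 7]
step 2: w=[0.0219, 0.0219, 0.0351, 0.0351, 0.0351, 0.0715, 0.0715, 0.0999, 0.0999, 0.1650, 0.1739, 0.1693]  mean=1.8039  Neff=8.2668  idx=[2, 5, 6, 7, 8, 8, 9, 9, 10, 10, 11, 11]

resampled_idx = [2, 5, 6, 7, 8, 8, 9, 9, 10, 10, 11, 11]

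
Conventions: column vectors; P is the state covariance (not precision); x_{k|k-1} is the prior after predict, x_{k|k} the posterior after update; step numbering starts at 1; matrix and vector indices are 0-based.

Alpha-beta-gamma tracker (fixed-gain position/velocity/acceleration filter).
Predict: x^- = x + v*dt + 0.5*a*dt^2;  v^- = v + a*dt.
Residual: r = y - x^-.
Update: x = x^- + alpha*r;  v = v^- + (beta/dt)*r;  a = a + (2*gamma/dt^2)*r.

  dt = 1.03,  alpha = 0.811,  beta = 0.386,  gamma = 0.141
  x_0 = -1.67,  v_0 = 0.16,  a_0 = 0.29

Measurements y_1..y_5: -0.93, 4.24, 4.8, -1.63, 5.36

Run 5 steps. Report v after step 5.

v_post = 0.4830

step 1: x_pred=-1.3514  r=0.4214  x^+=-1.0096  v^+=0.6166  a^+=0.4020
step 2: x_pred=-0.1613  r=4.4013  x^+=3.4082  v^+=2.6801  a^+=1.5719
step 3: x_pred=7.0025  r=-2.2025  x^+=5.2163  v^+=3.4738  a^+=0.9865
step 4: x_pred=9.3175  r=-10.9475  x^+=0.4391  v^+=0.3872  a^+=-1.9235
step 5: x_pred=-0.1825  r=5.5425  x^+=4.3125  v^+=0.4830  a^+=-0.4503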